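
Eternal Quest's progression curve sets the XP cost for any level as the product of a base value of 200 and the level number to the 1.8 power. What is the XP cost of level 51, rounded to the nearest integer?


XP = 200 * level^1.8
Substitute level = 51:
XP = 200 * 51^1.8
= 200 * 1184.7489
= 236950

236950 XP


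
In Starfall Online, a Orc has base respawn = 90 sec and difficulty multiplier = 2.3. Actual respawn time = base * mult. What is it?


Respawn time = base * multiplier
= 90 * 2.3
= 207.0 seconds

207.0 seconds


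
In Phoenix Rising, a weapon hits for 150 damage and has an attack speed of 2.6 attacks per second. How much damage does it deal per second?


DPS = damage * attack_speed
= 150 * 2.6
= 390.0

390.0 DPS


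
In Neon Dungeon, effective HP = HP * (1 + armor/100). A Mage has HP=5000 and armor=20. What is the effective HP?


EHP = 5000 * (1 + 20/100)
= 5000 * (1 + 0.2)
= 5000 * 1.2
= 6000.0

6000.0 EHP


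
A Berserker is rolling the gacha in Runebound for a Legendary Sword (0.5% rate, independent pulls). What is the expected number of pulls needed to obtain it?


Expected pulls for a geometric distribution = 1/p = 100 / rate%
= 100 / 0.5
= 200.0

200.0 pulls


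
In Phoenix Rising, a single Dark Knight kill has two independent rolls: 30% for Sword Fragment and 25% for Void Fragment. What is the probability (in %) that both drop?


For independent events, P(both) = P(A) * P(B)
= 30% * 25%
= 750 / 100 %
= 7.5%

7.5%


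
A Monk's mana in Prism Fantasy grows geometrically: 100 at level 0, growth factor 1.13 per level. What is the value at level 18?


value = base * growth^level
= 100 * 1.13^18
= 100 * 9.024268
= 902.43

902.43 mana


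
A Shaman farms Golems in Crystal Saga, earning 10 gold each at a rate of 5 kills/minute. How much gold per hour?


Gold per minute = 10 * 5 = 50
Gold per hour = 50 * 60 = 3000

3000 gold/hour


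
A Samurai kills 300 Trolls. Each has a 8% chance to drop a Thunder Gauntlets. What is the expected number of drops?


Expected drops = kills * (drop_rate / 100)
= 300 * (8 / 100)
= 300 * 0.08
= 24.0

24.0 drops


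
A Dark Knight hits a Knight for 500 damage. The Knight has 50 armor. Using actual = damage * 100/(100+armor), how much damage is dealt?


actual = 500 * 100 / (100 + 50)
= 500 * 100 / 150
= 50000 / 150
= 333.33

333.33 damage


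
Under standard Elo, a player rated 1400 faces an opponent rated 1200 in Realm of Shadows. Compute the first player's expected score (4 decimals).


Elo expected score: Ea = 1/(1 + 10^((Rb-Ra)/400))
Rb - Ra = 1200 - 1400 = -200
(Rb-Ra)/400 = -200/400 = -0.5
10^-0.5 = 0.316228
Ea = 1/(1 + 0.316228) = 1/1.316228 = 0.7597

0.7597


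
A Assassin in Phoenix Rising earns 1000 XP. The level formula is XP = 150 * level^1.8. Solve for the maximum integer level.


XP = 150 * level^1.8, so level = (XP / 150)^(1/1.8)
= (1000 / 150)^(1/1.8)
= 6.6667^0.5556
= 2.869
Floor: level = 2

level 2


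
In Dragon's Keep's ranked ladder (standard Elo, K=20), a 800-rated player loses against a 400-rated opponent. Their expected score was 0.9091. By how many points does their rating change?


Elo update: delta = K * (S - Ea), where S = 0 (loses)
S - Ea = 0 - 0.9091 = -0.9091
Rating change = 20 * -0.9091
= -18.18

-18.18 rating points


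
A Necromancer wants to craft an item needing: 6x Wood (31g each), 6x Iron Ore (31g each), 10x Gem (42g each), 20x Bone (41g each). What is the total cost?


Cost breakdown:
  Wood: 6 * 31 = 186
  Iron Ore: 6 * 31 = 186
  Gem: 10 * 42 = 420
  Bone: 20 * 41 = 820
Total = 186 + 186 + 420 + 820 = 1612

1612 gold


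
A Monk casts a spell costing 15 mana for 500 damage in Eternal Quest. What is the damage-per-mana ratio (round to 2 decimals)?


Efficiency = damage / mana
= 500 / 15
= 33.33

33.33 dmg/mana


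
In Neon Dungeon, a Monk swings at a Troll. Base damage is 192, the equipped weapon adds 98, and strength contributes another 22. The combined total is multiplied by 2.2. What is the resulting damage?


Sum base + weapon + str = 192 + 98 + 22 = 312
Multiply by 2.2:
312 * 2.2 = 686.4

686.4 damage


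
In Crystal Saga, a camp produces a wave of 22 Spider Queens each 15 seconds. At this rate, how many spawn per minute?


Spawns per minute = count * (60 / interval)
= 22 * (60 / 15)
= 22 * 4.0
= 88.0

88.0 per minute


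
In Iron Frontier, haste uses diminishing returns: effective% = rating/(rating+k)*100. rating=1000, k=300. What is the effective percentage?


effective% = rating / (rating + k) * 100
= 1000 / (1000 + 300) * 100
= 1000 / 1300 * 100
= 0.769231 * 100
= 76.92%

76.92%


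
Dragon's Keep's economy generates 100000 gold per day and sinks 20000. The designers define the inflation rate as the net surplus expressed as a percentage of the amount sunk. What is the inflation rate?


Net gold = 100000 - 20000 = 80000
Inflation rate = net / sunk * 100 = 80000 / 20000 * 100
= 4.0 * 100
= 400.00%

400.00%


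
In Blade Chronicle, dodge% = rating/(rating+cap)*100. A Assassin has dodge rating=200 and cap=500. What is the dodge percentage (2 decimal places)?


dodge% = 200 / (200 + 500) * 100
= 200 / 700 * 100
= 0.285714 * 100
= 28.57%

28.57%


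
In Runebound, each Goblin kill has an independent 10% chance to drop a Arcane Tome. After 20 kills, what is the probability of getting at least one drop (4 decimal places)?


P(at least one) = 1 - P(none) = 1 - (1-p)^n
p = 10/100 = 0.1
1 - p = 0.9
(1 - p)^20 = 0.9^20 = 0.121577
P(at least one) = 1 - 0.121577 = 0.8784

0.8784


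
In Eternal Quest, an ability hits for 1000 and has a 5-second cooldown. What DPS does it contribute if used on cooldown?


DPS = damage / cooldown
= 1000 / 5
= 200.00

200.00 DPS


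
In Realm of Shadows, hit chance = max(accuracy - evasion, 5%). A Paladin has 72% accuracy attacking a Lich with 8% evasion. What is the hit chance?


accuracy - evasion = 72 - 8 = 64
Apply floor: max(64, 5) = 64
Hit chance = 64%

64%


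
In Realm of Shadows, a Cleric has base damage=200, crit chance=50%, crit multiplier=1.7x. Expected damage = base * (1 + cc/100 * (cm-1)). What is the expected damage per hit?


E[dmg] = base * (1 + crit_chance * (crit_mult - 1))
cc as decimal = 50/100 = 0.5
cm - 1 = 1.7 - 1 = 0.7
Bonus factor = 0.5 * 0.7 = 0.35
Total multiplier = 1 + 0.35 = 1.35
Expected damage = 200 * 1.35 = 270.00

270.00 damage


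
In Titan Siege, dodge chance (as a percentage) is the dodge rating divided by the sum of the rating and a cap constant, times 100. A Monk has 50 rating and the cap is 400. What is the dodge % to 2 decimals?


dodge% = 50 / (50 + 400) * 100
= 50 / 450 * 100
= 0.111111 * 100
= 11.11%

11.11%


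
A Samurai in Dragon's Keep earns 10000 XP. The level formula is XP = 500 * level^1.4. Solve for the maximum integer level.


XP = 500 * level^1.4, so level = (XP / 500)^(1/1.4)
= (10000 / 500)^(1/1.4)
= 20.0^0.7143
= 8.4978
Floor: level = 8

level 8


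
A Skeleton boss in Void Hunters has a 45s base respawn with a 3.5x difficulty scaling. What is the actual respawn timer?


Respawn time = base * multiplier
= 45 * 3.5
= 157.5 seconds

157.5 seconds


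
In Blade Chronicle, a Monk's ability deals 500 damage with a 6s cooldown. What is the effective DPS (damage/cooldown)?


DPS = damage / cooldown
= 500 / 6
= 83.33

83.33 DPS


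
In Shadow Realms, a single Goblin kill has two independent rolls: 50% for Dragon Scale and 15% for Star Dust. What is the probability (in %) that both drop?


For independent events, P(both) = P(A) * P(B)
= 50% * 15%
= 750 / 100 %
= 7.5%

7.5%


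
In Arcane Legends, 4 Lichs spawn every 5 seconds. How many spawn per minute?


Spawns per minute = count * (60 / interval)
= 4 * (60 / 5)
= 4 * 12.0
= 48.0

48.0 per minute


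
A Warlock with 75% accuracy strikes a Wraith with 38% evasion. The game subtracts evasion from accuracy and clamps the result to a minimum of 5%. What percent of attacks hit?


accuracy - evasion = 75 - 38 = 37
Apply floor: max(37, 5) = 37
Hit chance = 37%

37%


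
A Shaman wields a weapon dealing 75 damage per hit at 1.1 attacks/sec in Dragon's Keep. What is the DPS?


DPS = damage * attack_speed
= 75 * 1.1
= 82.5

82.5 DPS


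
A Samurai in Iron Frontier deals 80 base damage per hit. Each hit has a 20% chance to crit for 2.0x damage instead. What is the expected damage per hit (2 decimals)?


E[dmg] = base * (1 + crit_chance * (crit_mult - 1))
cc as decimal = 20/100 = 0.2
cm - 1 = 2.0 - 1 = 1.0
Bonus factor = 0.2 * 1.0 = 0.2
Total multiplier = 1 + 0.2 = 1.2
Expected damage = 80 * 1.2 = 96.00

96.00 damage


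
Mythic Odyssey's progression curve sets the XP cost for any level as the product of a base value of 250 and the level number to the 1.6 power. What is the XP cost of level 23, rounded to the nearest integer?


XP = 250 * level^1.6
Substitute level = 23:
XP = 250 * 23^1.6
= 250 * 150.9262
= 37732

37732 XP


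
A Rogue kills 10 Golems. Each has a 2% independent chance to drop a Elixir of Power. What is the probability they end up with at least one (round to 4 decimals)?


P(at least one) = 1 - P(none) = 1 - (1-p)^n
p = 2/100 = 0.02
1 - p = 0.98
(1 - p)^10 = 0.98^10 = 0.817073
P(at least one) = 1 - 0.817073 = 0.1829

0.1829


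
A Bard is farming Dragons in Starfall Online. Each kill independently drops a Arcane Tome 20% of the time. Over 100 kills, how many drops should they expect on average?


Expected drops = kills * (drop_rate / 100)
= 100 * (20 / 100)
= 100 * 0.2
= 20.0

20.0 drops


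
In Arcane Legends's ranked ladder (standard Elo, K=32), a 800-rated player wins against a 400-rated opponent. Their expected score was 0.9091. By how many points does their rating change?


Elo update: delta = K * (S - Ea), where S = 1 (wins)
S - Ea = 1 - 0.9091 = 0.0909
Rating change = 32 * 0.0909
= 2.91

2.91 rating points


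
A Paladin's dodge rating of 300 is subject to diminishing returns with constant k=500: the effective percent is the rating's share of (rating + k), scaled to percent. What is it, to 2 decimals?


effective% = rating / (rating + k) * 100
= 300 / (300 + 500) * 100
= 300 / 800 * 100
= 0.375 * 100
= 37.50%

37.50%


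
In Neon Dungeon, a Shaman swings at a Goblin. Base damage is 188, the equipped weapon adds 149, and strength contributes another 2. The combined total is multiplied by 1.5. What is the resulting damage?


Sum base + weapon + str = 188 + 149 + 2 = 339
Multiply by 1.5:
339 * 1.5 = 508.5

508.5 damage


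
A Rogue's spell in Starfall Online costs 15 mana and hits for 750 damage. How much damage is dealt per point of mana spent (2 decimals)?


Efficiency = damage / mana
= 750 / 15
= 50.00

50.00 dmg/mana


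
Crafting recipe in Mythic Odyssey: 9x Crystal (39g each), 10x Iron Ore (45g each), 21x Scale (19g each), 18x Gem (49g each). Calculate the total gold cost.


Cost breakdown:
  Crystal: 9 * 39 = 351
  Iron Ore: 10 * 45 = 450
  Scale: 21 * 19 = 399
  Gem: 18 * 49 = 882
Total = 351 + 450 + 399 + 882 = 2082

2082 gold


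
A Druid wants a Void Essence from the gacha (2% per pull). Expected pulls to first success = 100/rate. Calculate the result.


Expected pulls for a geometric distribution = 1/p = 100 / rate%
= 100 / 2
= 50.0

50.0 pulls


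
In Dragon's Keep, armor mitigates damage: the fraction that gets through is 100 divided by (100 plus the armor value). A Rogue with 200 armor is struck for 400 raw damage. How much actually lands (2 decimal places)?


actual = 400 * 100 / (100 + 200)
= 400 * 100 / 300
= 40000 / 300
= 133.33

133.33 damage


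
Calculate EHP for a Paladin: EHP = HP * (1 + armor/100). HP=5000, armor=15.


EHP = 5000 * (1 + 15/100)
= 5000 * (1 + 0.15)
= 5000 * 1.15
= 5750.0

5750.0 EHP


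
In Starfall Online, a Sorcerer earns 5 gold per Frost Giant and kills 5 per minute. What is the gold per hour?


Gold per minute = 5 * 5 = 25
Gold per hour = 25 * 60 = 1500

1500 gold/hour


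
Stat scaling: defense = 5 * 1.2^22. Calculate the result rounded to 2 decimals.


value = base * growth^level
= 5 * 1.2^22
= 5 * 55.206144
= 276.03

276.03 defense


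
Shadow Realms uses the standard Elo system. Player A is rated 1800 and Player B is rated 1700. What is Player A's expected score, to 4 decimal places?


Elo expected score: Ea = 1/(1 + 10^((Rb-Ra)/400))
Rb - Ra = 1700 - 1800 = -100
(Rb-Ra)/400 = -100/400 = -0.25
10^-0.25 = 0.562341
Ea = 1/(1 + 0.562341) = 1/1.562341 = 0.6401

0.6401


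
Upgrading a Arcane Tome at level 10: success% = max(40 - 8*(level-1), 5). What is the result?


raw_rate = 40 - 8 * (10 - 1)
= 40 - 8 * 9
= 40 - 72
= -32
Apply floor: max(-32, 5) = 5%

5%


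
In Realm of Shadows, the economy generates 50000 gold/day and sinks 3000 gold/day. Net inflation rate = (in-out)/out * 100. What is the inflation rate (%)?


Net gold = 50000 - 3000 = 47000
Inflation rate = net / sunk * 100 = 47000 / 3000 * 100
= 15.666667 * 100
= 1566.67%

1566.67%


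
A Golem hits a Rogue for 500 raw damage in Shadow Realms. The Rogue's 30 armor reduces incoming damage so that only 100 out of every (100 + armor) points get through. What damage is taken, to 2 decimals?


actual = 500 * 100 / (100 + 30)
= 500 * 100 / 130
= 50000 / 130
= 384.62

384.62 damage


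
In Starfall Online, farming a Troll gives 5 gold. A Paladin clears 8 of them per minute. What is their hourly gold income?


Gold per minute = 5 * 8 = 40
Gold per hour = 40 * 60 = 2400

2400 gold/hour


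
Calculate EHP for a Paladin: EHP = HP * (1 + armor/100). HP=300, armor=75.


EHP = 300 * (1 + 75/100)
= 300 * (1 + 0.75)
= 300 * 1.75
= 525.0

525.0 EHP


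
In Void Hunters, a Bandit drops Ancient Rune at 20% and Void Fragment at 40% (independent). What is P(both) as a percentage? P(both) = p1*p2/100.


For independent events, P(both) = P(A) * P(B)
= 20% * 40%
= 800 / 100 %
= 8.0%

8.0%


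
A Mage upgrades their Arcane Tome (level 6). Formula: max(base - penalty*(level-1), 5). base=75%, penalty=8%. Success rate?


raw_rate = 75 - 8 * (6 - 1)
= 75 - 8 * 5
= 75 - 40
= 35
Apply floor: max(35, 5) = 35%

35%


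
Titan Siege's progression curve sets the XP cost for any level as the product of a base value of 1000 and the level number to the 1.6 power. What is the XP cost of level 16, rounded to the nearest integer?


XP = 1000 * level^1.6
Substitute level = 16:
XP = 1000 * 16^1.6
= 1000 * 84.4485
= 84449

84449 XP


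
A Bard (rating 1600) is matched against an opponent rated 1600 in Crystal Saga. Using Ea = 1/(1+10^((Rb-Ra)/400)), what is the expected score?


Elo expected score: Ea = 1/(1 + 10^((Rb-Ra)/400))
Rb - Ra = 1600 - 1600 = 0
(Rb-Ra)/400 = 0/400 = 0.0
10^0.0 = 1.0
Ea = 1/(1 + 1.0) = 1/2.0 = 0.5000

0.5000


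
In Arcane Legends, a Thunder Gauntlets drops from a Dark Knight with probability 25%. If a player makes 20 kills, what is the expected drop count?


Expected drops = kills * (drop_rate / 100)
= 20 * (25 / 100)
= 20 * 0.25
= 5.0

5.0 drops


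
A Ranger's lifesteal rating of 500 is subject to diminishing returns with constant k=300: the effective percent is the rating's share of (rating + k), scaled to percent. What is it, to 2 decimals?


effective% = rating / (rating + k) * 100
= 500 / (500 + 300) * 100
= 500 / 800 * 100
= 0.625 * 100
= 62.50%

62.50%


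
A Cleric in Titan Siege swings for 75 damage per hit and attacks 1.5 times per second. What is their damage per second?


DPS = damage * attack_speed
= 75 * 1.5
= 112.5

112.5 DPS


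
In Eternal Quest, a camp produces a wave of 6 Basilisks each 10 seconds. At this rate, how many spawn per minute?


Spawns per minute = count * (60 / interval)
= 6 * (60 / 10)
= 6 * 6.0
= 36.0

36.0 per minute


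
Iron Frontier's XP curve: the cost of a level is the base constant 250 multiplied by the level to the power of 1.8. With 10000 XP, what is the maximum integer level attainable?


XP = 250 * level^1.8, so level = (XP / 250)^(1/1.8)
= (10000 / 250)^(1/1.8)
= 40.0^0.5556
= 7.7631
Floor: level = 7

level 7


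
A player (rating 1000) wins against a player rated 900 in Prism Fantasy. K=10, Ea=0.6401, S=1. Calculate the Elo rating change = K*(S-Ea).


Elo update: delta = K * (S - Ea), where S = 1 (wins)
S - Ea = 1 - 0.6401 = 0.3599
Rating change = 10 * 0.3599
= 3.60

3.60 rating points


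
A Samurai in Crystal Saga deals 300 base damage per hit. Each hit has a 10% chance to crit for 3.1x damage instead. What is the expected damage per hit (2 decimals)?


E[dmg] = base * (1 + crit_chance * (crit_mult - 1))
cc as decimal = 10/100 = 0.1
cm - 1 = 3.1 - 1 = 2.1
Bonus factor = 0.1 * 2.1 = 0.21
Total multiplier = 1 + 0.21 = 1.21
Expected damage = 300 * 1.21 = 363.00

363.00 damage


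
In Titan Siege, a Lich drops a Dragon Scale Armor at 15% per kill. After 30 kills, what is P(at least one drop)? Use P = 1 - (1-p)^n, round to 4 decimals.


P(at least one) = 1 - P(none) = 1 - (1-p)^n
p = 15/100 = 0.15
1 - p = 0.85
(1 - p)^30 = 0.85^30 = 0.007631
P(at least one) = 1 - 0.007631 = 0.9924

0.9924


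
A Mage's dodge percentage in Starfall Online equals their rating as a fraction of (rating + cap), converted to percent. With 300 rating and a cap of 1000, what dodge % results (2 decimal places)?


dodge% = 300 / (300 + 1000) * 100
= 300 / 1300 * 100
= 0.230769 * 100
= 23.08%

23.08%


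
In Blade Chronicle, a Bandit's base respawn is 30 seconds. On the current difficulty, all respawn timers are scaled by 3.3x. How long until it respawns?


Respawn time = base * multiplier
= 30 * 3.3
= 99.0 seconds

99.0 seconds


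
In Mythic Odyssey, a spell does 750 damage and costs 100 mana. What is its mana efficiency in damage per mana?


Efficiency = damage / mana
= 750 / 100
= 7.50

7.50 dmg/mana


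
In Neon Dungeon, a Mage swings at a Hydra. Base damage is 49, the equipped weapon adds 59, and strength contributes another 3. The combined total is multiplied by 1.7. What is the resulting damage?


Sum base + weapon + str = 49 + 59 + 3 = 111
Multiply by 1.7:
111 * 1.7 = 188.7

188.7 damage


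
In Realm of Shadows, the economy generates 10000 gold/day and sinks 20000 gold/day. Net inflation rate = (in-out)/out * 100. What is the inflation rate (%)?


Net gold = 10000 - 20000 = -10000
Inflation rate = net / sunk * 100 = -10000 / 20000 * 100
= -0.5 * 100
= -50.00%

-50.00%


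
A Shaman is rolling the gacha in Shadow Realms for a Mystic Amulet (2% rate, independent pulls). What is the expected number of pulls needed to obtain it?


Expected pulls for a geometric distribution = 1/p = 100 / rate%
= 100 / 2
= 50.0

50.0 pulls


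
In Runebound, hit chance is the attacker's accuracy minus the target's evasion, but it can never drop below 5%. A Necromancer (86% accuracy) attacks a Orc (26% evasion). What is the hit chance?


accuracy - evasion = 86 - 26 = 60
Apply floor: max(60, 5) = 60
Hit chance = 60%

60%


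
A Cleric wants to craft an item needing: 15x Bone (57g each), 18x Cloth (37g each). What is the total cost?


Cost breakdown:
  Bone: 15 * 57 = 855
  Cloth: 18 * 37 = 666
Total = 855 + 666 = 1521

1521 gold


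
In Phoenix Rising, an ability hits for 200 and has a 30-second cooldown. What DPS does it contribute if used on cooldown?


DPS = damage / cooldown
= 200 / 30
= 6.67

6.67 DPS


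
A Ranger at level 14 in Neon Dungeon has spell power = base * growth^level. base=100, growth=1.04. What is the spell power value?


value = base * growth^level
= 100 * 1.04^14
= 100 * 1.731676
= 173.17

173.17 spell power


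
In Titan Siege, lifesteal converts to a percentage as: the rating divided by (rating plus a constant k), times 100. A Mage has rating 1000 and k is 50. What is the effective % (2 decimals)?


effective% = rating / (rating + k) * 100
= 1000 / (1000 + 50) * 100
= 1000 / 1050 * 100
= 0.952381 * 100
= 95.24%

95.24%


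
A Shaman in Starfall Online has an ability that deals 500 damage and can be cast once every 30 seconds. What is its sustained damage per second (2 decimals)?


DPS = damage / cooldown
= 500 / 30
= 16.67

16.67 DPS


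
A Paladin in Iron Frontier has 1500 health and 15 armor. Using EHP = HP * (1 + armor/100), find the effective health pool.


EHP = 1500 * (1 + 15/100)
= 1500 * (1 + 0.15)
= 1500 * 1.15
= 1725.0

1725.0 EHP


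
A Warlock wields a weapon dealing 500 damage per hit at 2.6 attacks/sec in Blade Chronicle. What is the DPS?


DPS = damage * attack_speed
= 500 * 2.6
= 1300.0

1300.0 DPS


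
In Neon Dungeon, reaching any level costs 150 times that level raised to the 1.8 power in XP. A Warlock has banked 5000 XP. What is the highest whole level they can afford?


XP = 150 * level^1.8, so level = (XP / 150)^(1/1.8)
= (5000 / 150)^(1/1.8)
= 33.3333^0.5556
= 7.0153
Floor: level = 7

level 7


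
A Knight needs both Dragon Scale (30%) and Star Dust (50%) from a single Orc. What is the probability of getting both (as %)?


For independent events, P(both) = P(A) * P(B)
= 30% * 50%
= 1500 / 100 %
= 15.0%

15.0%


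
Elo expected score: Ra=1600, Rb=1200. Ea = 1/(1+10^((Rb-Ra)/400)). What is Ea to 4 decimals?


Elo expected score: Ea = 1/(1 + 10^((Rb-Ra)/400))
Rb - Ra = 1200 - 1600 = -400
(Rb-Ra)/400 = -400/400 = -1.0
10^-1.0 = 0.1
Ea = 1/(1 + 0.1) = 1/1.1 = 0.9091

0.9091


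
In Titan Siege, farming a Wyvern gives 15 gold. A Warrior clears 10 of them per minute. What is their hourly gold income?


Gold per minute = 15 * 10 = 150
Gold per hour = 150 * 60 = 9000

9000 gold/hour


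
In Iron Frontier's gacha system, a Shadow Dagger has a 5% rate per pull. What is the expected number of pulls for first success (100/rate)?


Expected pulls for a geometric distribution = 1/p = 100 / rate%
= 100 / 5
= 20.0

20.0 pulls


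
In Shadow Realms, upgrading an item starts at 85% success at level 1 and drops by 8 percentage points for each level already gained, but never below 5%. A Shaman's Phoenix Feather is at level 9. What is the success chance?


raw_rate = 85 - 8 * (9 - 1)
= 85 - 8 * 8
= 85 - 64
= 21
Apply floor: max(21, 5) = 21%

21%


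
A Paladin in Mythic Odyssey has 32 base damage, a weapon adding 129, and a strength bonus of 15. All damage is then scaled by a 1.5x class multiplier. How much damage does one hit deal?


Sum base + weapon + str = 32 + 129 + 15 = 176
Multiply by 1.5:
176 * 1.5 = 264.0

264.0 damage


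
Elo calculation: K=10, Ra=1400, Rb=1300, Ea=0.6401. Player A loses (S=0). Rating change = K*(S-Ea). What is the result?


Elo update: delta = K * (S - Ea), where S = 0 (loses)
S - Ea = 0 - 0.6401 = -0.6401
Rating change = 10 * -0.6401
= -6.40

-6.40 rating points


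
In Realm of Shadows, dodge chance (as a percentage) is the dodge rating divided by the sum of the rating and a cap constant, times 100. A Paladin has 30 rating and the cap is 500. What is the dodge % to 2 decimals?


dodge% = 30 / (30 + 500) * 100
= 30 / 530 * 100
= 0.056604 * 100
= 5.66%

5.66%


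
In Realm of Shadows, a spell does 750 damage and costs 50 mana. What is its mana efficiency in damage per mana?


Efficiency = damage / mana
= 750 / 50
= 15.00

15.00 dmg/mana


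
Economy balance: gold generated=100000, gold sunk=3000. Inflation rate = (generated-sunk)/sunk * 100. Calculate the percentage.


Net gold = 100000 - 3000 = 97000
Inflation rate = net / sunk * 100 = 97000 / 3000 * 100
= 32.333333 * 100
= 3233.33%

3233.33%


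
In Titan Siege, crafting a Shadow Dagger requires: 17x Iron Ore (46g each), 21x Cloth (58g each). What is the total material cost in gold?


Cost breakdown:
  Iron Ore: 17 * 46 = 782
  Cloth: 21 * 58 = 1218
Total = 782 + 1218 = 2000

2000 gold


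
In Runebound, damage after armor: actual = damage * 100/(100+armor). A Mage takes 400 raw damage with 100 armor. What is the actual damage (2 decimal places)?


actual = 400 * 100 / (100 + 100)
= 400 * 100 / 200
= 40000 / 200
= 200.00

200.00 damage


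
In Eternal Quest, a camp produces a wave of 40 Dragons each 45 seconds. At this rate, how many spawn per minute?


Spawns per minute = count * (60 / interval)
= 40 * (60 / 45)
= 40 * 1.3333
= 53.33

53.33 per minute


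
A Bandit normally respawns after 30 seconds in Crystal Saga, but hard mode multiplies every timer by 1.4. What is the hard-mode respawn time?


Respawn time = base * multiplier
= 30 * 1.4
= 42.0 seconds

42.0 seconds


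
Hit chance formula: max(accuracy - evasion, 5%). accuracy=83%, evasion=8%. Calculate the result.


accuracy - evasion = 83 - 8 = 75
Apply floor: max(75, 5) = 75
Hit chance = 75%

75%


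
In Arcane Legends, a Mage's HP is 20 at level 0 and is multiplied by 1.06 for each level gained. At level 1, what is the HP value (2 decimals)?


value = base * growth^level
= 20 * 1.06^1
= 20 * 1.06
= 21.20

21.20 HP


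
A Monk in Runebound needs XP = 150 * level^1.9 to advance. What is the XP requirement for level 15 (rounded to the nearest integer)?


XP = 150 * level^1.9
Substitute level = 15:
XP = 150 * 15^1.9
= 150 * 171.6222
= 25743

25743 XP


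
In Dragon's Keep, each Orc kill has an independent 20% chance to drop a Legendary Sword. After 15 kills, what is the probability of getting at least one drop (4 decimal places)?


P(at least one) = 1 - P(none) = 1 - (1-p)^n
p = 20/100 = 0.2
1 - p = 0.8
(1 - p)^15 = 0.8^15 = 0.035184
P(at least one) = 1 - 0.035184 = 0.9648

0.9648


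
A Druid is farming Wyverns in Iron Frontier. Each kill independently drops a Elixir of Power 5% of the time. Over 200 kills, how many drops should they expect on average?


Expected drops = kills * (drop_rate / 100)
= 200 * (5 / 100)
= 200 * 0.05
= 10.0

10.0 drops


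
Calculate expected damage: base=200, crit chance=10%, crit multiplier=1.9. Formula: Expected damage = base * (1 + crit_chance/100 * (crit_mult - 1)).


E[dmg] = base * (1 + crit_chance * (crit_mult - 1))
cc as decimal = 10/100 = 0.1
cm - 1 = 1.9 - 1 = 0.9
Bonus factor = 0.1 * 0.9 = 0.09
Total multiplier = 1 + 0.09 = 1.09
Expected damage = 200 * 1.09 = 218.00

218.00 damage


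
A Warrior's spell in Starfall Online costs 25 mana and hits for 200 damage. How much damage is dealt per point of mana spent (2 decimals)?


Efficiency = damage / mana
= 200 / 25
= 8.00

8.00 dmg/mana


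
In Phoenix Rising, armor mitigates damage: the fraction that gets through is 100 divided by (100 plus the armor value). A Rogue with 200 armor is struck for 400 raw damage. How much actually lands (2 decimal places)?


actual = 400 * 100 / (100 + 200)
= 400 * 100 / 300
= 40000 / 300
= 133.33

133.33 damage


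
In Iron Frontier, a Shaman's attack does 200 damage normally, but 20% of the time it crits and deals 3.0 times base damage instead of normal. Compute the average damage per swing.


E[dmg] = base * (1 + crit_chance * (crit_mult - 1))
cc as decimal = 20/100 = 0.2
cm - 1 = 3.0 - 1 = 2.0
Bonus factor = 0.2 * 2.0 = 0.4
Total multiplier = 1 + 0.4 = 1.4
Expected damage = 200 * 1.4 = 280.00

280.00 damage


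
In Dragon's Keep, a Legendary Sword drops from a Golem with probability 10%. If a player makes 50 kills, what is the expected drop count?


Expected drops = kills * (drop_rate / 100)
= 50 * (10 / 100)
= 50 * 0.1
= 5.0

5.0 drops


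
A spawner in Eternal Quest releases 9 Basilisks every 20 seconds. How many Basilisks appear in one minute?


Spawns per minute = count * (60 / interval)
= 9 * (60 / 20)
= 9 * 3.0
= 27.0

27.0 per minute


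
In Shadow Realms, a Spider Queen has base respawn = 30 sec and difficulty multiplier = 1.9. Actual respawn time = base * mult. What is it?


Respawn time = base * multiplier
= 30 * 1.9
= 57.0 seconds

57.0 seconds


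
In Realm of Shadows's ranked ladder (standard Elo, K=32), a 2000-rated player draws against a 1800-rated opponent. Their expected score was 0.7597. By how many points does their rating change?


Elo update: delta = K * (S - Ea), where S = 0.5 (draws)
S - Ea = 0.5 - 0.7597 = -0.2597
Rating change = 32 * -0.2597
= -8.31

-8.31 rating points


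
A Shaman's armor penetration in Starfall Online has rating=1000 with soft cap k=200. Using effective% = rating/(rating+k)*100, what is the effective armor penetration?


effective% = rating / (rating + k) * 100
= 1000 / (1000 + 200) * 100
= 1000 / 1200 * 100
= 0.833333 * 100
= 83.33%

83.33%


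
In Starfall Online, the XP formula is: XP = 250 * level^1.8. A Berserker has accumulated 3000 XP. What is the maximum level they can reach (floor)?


XP = 250 * level^1.8, so level = (XP / 250)^(1/1.8)
= (3000 / 250)^(1/1.8)
= 12.0^0.5556
= 3.9769
Floor: level = 3

level 3


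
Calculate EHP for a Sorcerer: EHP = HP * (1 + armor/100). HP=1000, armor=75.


EHP = 1000 * (1 + 75/100)
= 1000 * (1 + 0.75)
= 1000 * 1.75
= 1750.0

1750.0 EHP


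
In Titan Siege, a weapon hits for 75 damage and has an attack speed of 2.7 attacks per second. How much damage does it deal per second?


DPS = damage * attack_speed
= 75 * 2.7
= 202.5

202.5 DPS


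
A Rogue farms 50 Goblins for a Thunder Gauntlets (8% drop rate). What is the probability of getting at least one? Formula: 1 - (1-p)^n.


P(at least one) = 1 - P(none) = 1 - (1-p)^n
p = 8/100 = 0.08
1 - p = 0.92
(1 - p)^50 = 0.92^50 = 0.015466
P(at least one) = 1 - 0.015466 = 0.9845

0.9845


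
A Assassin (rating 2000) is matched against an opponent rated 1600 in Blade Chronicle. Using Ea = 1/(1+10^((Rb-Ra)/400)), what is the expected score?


Elo expected score: Ea = 1/(1 + 10^((Rb-Ra)/400))
Rb - Ra = 1600 - 2000 = -400
(Rb-Ra)/400 = -400/400 = -1.0
10^-1.0 = 0.1
Ea = 1/(1 + 0.1) = 1/1.1 = 0.9091

0.9091


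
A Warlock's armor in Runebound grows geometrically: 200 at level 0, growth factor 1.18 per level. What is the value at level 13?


value = base * growth^level
= 200 * 1.18^13
= 200 * 8.599359
= 1719.87

1719.87 armor


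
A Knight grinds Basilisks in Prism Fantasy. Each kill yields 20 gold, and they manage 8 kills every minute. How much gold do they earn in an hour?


Gold per minute = 20 * 8 = 160
Gold per hour = 160 * 60 = 9600

9600 gold/hour


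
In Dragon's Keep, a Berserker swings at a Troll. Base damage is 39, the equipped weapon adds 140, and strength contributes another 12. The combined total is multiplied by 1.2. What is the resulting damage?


Sum base + weapon + str = 39 + 140 + 12 = 191
Multiply by 1.2:
191 * 1.2 = 229.2

229.2 damage


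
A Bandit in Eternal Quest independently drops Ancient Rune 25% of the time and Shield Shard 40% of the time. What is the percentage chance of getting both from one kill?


For independent events, P(both) = P(A) * P(B)
= 25% * 40%
= 1000 / 100 %
= 10.0%

10.0%


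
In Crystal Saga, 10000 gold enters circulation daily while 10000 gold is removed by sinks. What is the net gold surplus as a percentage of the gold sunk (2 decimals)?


Net gold = 10000 - 10000 = 0
Inflation rate = net / sunk * 100 = 0 / 10000 * 100
= 0.0 * 100
= 0.00%

0.00%


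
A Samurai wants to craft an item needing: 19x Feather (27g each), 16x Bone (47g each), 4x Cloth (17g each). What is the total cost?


Cost breakdown:
  Feather: 19 * 27 = 513
  Bone: 16 * 47 = 752
  Cloth: 4 * 17 = 68
Total = 513 + 752 + 68 = 1333

1333 gold


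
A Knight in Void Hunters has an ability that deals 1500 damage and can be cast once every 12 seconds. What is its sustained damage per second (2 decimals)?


DPS = damage / cooldown
= 1500 / 12
= 125.00

125.00 DPS


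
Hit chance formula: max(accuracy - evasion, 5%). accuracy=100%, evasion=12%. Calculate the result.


accuracy - evasion = 100 - 12 = 88
Apply floor: max(88, 5) = 88
Hit chance = 88%

88%


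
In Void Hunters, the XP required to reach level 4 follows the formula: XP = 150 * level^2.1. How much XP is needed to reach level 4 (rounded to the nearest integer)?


XP = 150 * level^2.1
Substitute level = 4:
XP = 150 * 4^2.1
= 150 * 18.3792
= 2757

2757 XP


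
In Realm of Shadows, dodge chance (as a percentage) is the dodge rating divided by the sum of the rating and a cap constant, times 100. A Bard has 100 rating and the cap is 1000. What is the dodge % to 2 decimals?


dodge% = 100 / (100 + 1000) * 100
= 100 / 1100 * 100
= 0.090909 * 100
= 9.09%

9.09%


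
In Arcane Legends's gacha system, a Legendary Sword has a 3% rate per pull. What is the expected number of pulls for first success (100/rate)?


Expected pulls for a geometric distribution = 1/p = 100 / rate%
= 100 / 3
= 33.33

33.33 pulls


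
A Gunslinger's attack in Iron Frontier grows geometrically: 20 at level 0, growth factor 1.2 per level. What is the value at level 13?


value = base * growth^level
= 20 * 1.2^13
= 20 * 10.699321
= 213.99

213.99 attack


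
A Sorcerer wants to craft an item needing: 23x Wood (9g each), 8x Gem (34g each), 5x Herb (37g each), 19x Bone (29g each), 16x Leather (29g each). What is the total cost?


Cost breakdown:
  Wood: 23 * 9 = 207
  Gem: 8 * 34 = 272
  Herb: 5 * 37 = 185
  Bone: 19 * 29 = 551
  Leather: 16 * 29 = 464
Total = 207 + 272 + 185 + 551 + 464 = 1679

1679 gold


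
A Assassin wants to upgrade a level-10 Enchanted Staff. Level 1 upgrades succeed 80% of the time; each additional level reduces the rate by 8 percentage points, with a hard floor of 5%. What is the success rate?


raw_rate = 80 - 8 * (10 - 1)
= 80 - 8 * 9
= 80 - 72
= 8
Apply floor: max(8, 5) = 8%

8%


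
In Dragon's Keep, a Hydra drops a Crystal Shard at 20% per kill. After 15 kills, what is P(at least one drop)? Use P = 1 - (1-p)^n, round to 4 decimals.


P(at least one) = 1 - P(none) = 1 - (1-p)^n
p = 20/100 = 0.2
1 - p = 0.8
(1 - p)^15 = 0.8^15 = 0.035184
P(at least one) = 1 - 0.035184 = 0.9648

0.9648


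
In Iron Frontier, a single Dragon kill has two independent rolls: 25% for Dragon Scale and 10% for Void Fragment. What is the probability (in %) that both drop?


For independent events, P(both) = P(A) * P(B)
= 25% * 10%
= 250 / 100 %
= 2.5%

2.5%


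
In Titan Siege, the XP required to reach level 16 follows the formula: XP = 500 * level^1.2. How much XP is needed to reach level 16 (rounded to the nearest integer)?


XP = 500 * level^1.2
Substitute level = 16:
XP = 500 * 16^1.2
= 500 * 27.8576
= 13929

13929 XP


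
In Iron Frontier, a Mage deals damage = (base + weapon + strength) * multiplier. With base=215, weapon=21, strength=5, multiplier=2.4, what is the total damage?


Sum base + weapon + str = 215 + 21 + 5 = 241
Multiply by 2.4:
241 * 2.4 = 578.4

578.4 damage


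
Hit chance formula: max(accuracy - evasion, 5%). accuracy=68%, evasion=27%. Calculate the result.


accuracy - evasion = 68 - 27 = 41
Apply floor: max(41, 5) = 41
Hit chance = 41%

41%


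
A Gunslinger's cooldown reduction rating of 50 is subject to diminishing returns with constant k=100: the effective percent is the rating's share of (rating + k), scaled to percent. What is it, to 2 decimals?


effective% = rating / (rating + k) * 100
= 50 / (50 + 100) * 100
= 50 / 150 * 100
= 0.333333 * 100
= 33.33%

33.33%


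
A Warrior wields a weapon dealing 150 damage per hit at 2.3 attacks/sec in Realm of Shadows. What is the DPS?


DPS = damage * attack_speed
= 150 * 2.3
= 345.0

345.0 DPS


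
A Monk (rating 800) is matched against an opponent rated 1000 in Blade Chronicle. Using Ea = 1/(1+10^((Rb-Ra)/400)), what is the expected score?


Elo expected score: Ea = 1/(1 + 10^((Rb-Ra)/400))
Rb - Ra = 1000 - 800 = 200
(Rb-Ra)/400 = 200/400 = 0.5
10^0.5 = 3.162278
Ea = 1/(1 + 3.162278) = 1/4.162278 = 0.2403

0.2403


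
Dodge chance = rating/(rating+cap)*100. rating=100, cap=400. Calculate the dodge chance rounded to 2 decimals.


dodge% = 100 / (100 + 400) * 100
= 100 / 500 * 100
= 0.2 * 100
= 20.00%

20.00%


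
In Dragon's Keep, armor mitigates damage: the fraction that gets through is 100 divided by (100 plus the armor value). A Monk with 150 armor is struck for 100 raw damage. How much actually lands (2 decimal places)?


actual = 100 * 100 / (100 + 150)
= 100 * 100 / 250
= 10000 / 250
= 40.00

40.00 damage


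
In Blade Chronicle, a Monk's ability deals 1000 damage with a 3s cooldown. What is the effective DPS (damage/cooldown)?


DPS = damage / cooldown
= 1000 / 3
= 333.33

333.33 DPS


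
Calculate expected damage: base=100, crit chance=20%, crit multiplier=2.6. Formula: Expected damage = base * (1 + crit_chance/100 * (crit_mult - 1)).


E[dmg] = base * (1 + crit_chance * (crit_mult - 1))
cc as decimal = 20/100 = 0.2
cm - 1 = 2.6 - 1 = 1.6
Bonus factor = 0.2 * 1.6 = 0.32
Total multiplier = 1 + 0.32 = 1.32
Expected damage = 100 * 1.32 = 132.00

132.00 damage


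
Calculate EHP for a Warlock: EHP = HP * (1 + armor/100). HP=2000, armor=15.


EHP = 2000 * (1 + 15/100)
= 2000 * (1 + 0.15)
= 2000 * 1.15
= 2300.0

2300.0 EHP


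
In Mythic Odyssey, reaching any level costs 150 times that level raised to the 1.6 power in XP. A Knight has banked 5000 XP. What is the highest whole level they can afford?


XP = 150 * level^1.6, so level = (XP / 150)^(1/1.6)
= (5000 / 150)^(1/1.6)
= 33.3333^0.625
= 8.9495
Floor: level = 8

level 8


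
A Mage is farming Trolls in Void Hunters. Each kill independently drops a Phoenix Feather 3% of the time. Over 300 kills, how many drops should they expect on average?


Expected drops = kills * (drop_rate / 100)
= 300 * (3 / 100)
= 300 * 0.03
= 9.0

9.0 drops


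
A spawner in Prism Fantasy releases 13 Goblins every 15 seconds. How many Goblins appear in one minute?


Spawns per minute = count * (60 / interval)
= 13 * (60 / 15)
= 13 * 4.0
= 52.0

52.0 per minute


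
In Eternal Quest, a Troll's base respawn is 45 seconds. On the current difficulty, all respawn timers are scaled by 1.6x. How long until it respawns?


Respawn time = base * multiplier
= 45 * 1.6
= 72.0 seconds

72.0 seconds


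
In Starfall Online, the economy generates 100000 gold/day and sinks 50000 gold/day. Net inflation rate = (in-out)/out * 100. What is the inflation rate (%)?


Net gold = 100000 - 50000 = 50000
Inflation rate = net / sunk * 100 = 50000 / 50000 * 100
= 1.0 * 100
= 100.00%

100.00%


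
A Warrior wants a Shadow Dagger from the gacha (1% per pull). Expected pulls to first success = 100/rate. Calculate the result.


Expected pulls for a geometric distribution = 1/p = 100 / rate%
= 100 / 1
= 100.0

100.0 pulls


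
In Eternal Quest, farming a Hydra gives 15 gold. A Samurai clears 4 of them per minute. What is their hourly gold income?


Gold per minute = 15 * 4 = 60
Gold per hour = 60 * 60 = 3600

3600 gold/hour


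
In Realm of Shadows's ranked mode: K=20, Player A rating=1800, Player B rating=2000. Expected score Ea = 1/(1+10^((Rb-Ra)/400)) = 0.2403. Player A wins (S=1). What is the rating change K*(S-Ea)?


Elo update: delta = K * (S - Ea), where S = 1 (wins)
S - Ea = 1 - 0.2403 = 0.7597
Rating change = 20 * 0.7597
= 15.19

15.19 rating points


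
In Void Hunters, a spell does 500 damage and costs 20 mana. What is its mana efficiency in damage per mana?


Efficiency = damage / mana
= 500 / 20
= 25.00

25.00 dmg/mana


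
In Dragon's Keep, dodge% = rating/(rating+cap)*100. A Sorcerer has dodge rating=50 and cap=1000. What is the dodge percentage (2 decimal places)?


dodge% = 50 / (50 + 1000) * 100
= 50 / 1050 * 100
= 0.047619 * 100
= 4.76%

4.76%


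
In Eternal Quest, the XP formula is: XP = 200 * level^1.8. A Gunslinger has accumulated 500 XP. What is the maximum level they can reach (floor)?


XP = 200 * level^1.8, so level = (XP / 200)^(1/1.8)
= (500 / 200)^(1/1.8)
= 2.5^0.5556
= 1.6637
Floor: level = 1

level 1


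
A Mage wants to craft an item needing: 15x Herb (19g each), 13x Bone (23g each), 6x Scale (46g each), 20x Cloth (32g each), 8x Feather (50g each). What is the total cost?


Cost breakdown:
  Herb: 15 * 19 = 285
  Bone: 13 * 23 = 299
  Scale: 6 * 46 = 276
  Cloth: 20 * 32 = 640
  Feather: 8 * 50 = 400
Total = 285 + 299 + 276 + 640 + 400 = 1900

1900 gold
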